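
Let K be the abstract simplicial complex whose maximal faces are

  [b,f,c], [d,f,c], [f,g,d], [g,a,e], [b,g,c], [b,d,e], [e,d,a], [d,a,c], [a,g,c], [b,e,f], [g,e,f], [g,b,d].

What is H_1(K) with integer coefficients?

H_1 ≅ Z/2Z.

Fix the vertex order a < b < c < d < e < f < g and write every simplex with vertices in increasing order. Then dim K = 2 and the simplices of K are:

  0-simplices (7): a, b, c, d, e, f, g
  1-simplices (18): ac, ad, ae, ag, bc, bd, be, bf, bg, cd, cf, cg, de, df, dg, ef, eg, fg
  2-simplices (12): acd, acg, ade, aeg, bcf, bcg, bde, bdg, bef, cdf, dfg, efg

giving chain groups C_0 ≅ Z^7, C_1 ≅ Z^18, C_2 ≅ Z^12.

Boundary ∂_1: C_1 → C_0 sends each edge [p,q] (with p < q) to q − p. For instance
  ∂fg = g − f.
The resulting 7×18 matrix has rank 6, and its Smith normal form has invariant factors (1,1,1,1,1,1).

∂_2: C_2 → C_1 acts by ∂[p,q,r] = [q,r] − [p,r] + [p,q]. For instance
  ∂bde = de − be + bd,
  ∂acg = cg − ag + ac.
As a 18×12 matrix over Z this has rank 12, with invariant factors (1,1,1,1,1,1,1,1,1,1,1,2).

Reading off H_k = ker ∂_k / im ∂_{k+1}:

  H_1: rank ker ∂_1 − rank ∂_2 = (18 − 6) − 12 = 0, and ∂_2 has invariant factor 2 > 1, so H_1 = Z/2Z.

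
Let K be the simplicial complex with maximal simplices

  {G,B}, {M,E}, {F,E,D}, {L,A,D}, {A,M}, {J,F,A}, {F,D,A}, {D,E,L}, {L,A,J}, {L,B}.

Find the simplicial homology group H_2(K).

Order the vertices as A < B < D < E < F < G < J < L < M. Listing each simplex with vertices in this order, K has dimension 2 with simplices:

  0-simplices (9): A, B, D, E, F, G, J, L, M
  1-simplices (15): AD, AF, AJ, AL, AM, BG, BL, DE, DF, DL, EF, EL, EM, FJ, JL
  2-simplices (6): ADF, ADL, AFJ, AJL, DEF, DEL

Hence C_0 ≅ Z^9, C_1 ≅ Z^15, C_2 ≅ Z^6.

The boundary map ∂_1: C_1 → C_0 maps an edge to its endpoints' difference, ∂[p,q] = q − p.
As a 9×15 matrix over Z this has rank 8, with invariant factors (1,1,1,1,1,1,1,1).

∂_2: C_2 → C_1 acts by ∂[p,q,r] = [q,r] − [p,r] + [p,q]. For instance
  ∂DEL = EL − DL + DE,
  ∂DEF = EF − DF + DE.
The resulting 15×6 matrix has rank 6, and its Smith normal form has invariant factors (1,1,1,1,1,1).

Computing H_k = (kernel of ∂_k) / (image of ∂_{k+1}):

  H_2: rank ker ∂_2 − rank ∂_3 = (6 − 6) − 0 = 0, and there is no ∂_3, so H_2 ≅ 0.

H_2 ≅ 0.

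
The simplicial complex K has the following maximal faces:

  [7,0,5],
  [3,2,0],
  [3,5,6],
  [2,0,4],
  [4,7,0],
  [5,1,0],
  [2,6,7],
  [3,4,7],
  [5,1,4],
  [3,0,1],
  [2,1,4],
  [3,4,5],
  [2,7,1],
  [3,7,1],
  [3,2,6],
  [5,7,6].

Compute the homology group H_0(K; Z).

We work with the vertex ordering 0 < 1 < 2 < 3 < 4 < 5 < 6 < 7. The simplices of K, each written with vertices in increasing order, are:

  0-simplices (8): [0], [1], [2], [3], [4], [5], [6], [7]
  1-simplices (24): (24 of them)
  2-simplices (16): [0,1,3], [0,1,5], [0,2,3], [0,2,4], [0,4,7], [0,5,7], [1,2,4], [1,2,7], [1,3,7], [1,4,5], [2,3,6], [2,6,7], [3,4,5], [3,4,7], [3,5,6], [5,6,7]

giving chain groups C_0 ≅ Z^8, C_1 ≅ Z^24, C_2 ≅ Z^16.

Boundary ∂_1: C_1 → C_0 is given by ∂[p,q] = [q] − [p].
The 8×24 boundary matrix has rank 7 and Smith normal form diag(1,1,1,1,1,1,1).

The boundary map ∂_2: C_2 → C_1 sends each 2-simplex [p,q,r] to [q,r] − [p,r] + [p,q]. For instance
  ∂[0,2,4] = [2,4] − [0,4] + [0,2],
  ∂[0,4,7] = [4,7] − [0,7] + [0,4].
As a 24×16 matrix over Z this has rank 15, with invariant factors (1,1,1,1,1,1,1,1,1,1,1,1,1,1,1).

Computing H_k = (kernel of ∂_k) / (image of ∂_{k+1}):

  H_0: rank C_0 − rank ∂_1 = 8 − 7 = 1, and the invariant factors of ∂_1 are all 1, so H_0 = Z.

H_0 = Z.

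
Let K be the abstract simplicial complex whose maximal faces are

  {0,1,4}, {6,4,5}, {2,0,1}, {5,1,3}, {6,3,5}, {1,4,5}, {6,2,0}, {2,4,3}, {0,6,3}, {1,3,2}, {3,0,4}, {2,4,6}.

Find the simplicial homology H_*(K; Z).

H_0 = Z,  H_1 = Z/2,  H_2 = 0.

Take the total order 0 < 1 < 2 < 3 < 4 < 5 < 6 on the vertex set. Then K (dimension 2) consists of the simplices:

  0-simplices (7): [0], [1], [2], [3], [4], [5], [6]
  1-simplices (18): [0,1], [0,2], [0,3], [0,4], [0,6], [1,2], [1,3], [1,4], [1,5], [2,3], [2,4], [2,6], [3,4], [3,5], [3,6], [4,5], [4,6], [5,6]
  2-simplices (12): [0,1,2], [0,1,4], [0,2,6], [0,3,4], [0,3,6], [1,2,3], [1,3,5], [1,4,5], [2,3,4], [2,4,6], [3,5,6], [4,5,6]

giving chain groups C_0 ≅ Z^7, C_1 ≅ Z^18, C_2 ≅ Z^12.

∂_1: C_1 → C_0 is given by ∂[p,q] = [q] − [p].
This gives a 7×18 integer matrix of rank 6; reducing to Smith normal form yields diagonal entries (1,1,1,1,1,1).

Boundary ∂_2: C_2 → C_1 maps a triangle to the signed sum of its edges. For instance
  ∂[0,1,4] = [1,4] − [0,4] + [0,1],
  ∂[3,5,6] = [5,6] − [3,6] + [3,5].
The resulting 18×12 matrix has rank 12, and its Smith normal form has invariant factors (1,1,1,1,1,1,1,1,1,1,1,2).

Computing H_k = (kernel of ∂_k) / (image of ∂_{k+1}):

  H_0: rank C_0 − rank ∂_1 = 7 − 6 = 1, and the invariant factors of ∂_1 are all 1, so H_0 = Z.
  H_1: rank ker ∂_1 − rank ∂_2 = (18 − 6) − 12 = 0, and ∂_2 has invariant factor 2 > 1, so H_1 = Z/2.
  H_2: rank ker ∂_2 − rank ∂_3 = (12 − 12) − 0 = 0, and there is no ∂_3, so H_2 = 0.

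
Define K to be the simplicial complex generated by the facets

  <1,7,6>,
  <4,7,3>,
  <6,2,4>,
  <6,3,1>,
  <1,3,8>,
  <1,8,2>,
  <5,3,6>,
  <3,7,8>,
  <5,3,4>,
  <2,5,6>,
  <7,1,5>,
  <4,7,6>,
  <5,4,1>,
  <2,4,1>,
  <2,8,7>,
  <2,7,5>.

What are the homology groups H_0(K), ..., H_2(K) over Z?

We work with the vertex ordering 1 < 2 < 3 < 4 < 5 < 6 < 7 < 8. The simplices of K, each written with vertices in increasing order, are:

  0-simplices (8): [1], [2], [3], [4], [5], [6], [7], [8]
  1-simplices (24): (24 of them)
  2-simplices (16): [1,2,4], [1,2,8], [1,3,6], [1,3,8], [1,4,5], [1,5,7], [1,6,7], [2,4,6], [2,5,6], [2,5,7], [2,7,8], [3,4,5], [3,4,7], [3,5,6], [3,7,8], [4,6,7]

Hence C_0 ≅ Z^8, C_1 ≅ Z^24, C_2 ≅ Z^16.

∂_1: C_1 → C_0 is given by ∂[p,q] = [q] − [p].
The resulting 8×24 matrix has rank 7, and its Smith normal form has invariant factors (1,1,1,1,1,1,1).

The boundary map ∂_2: C_2 → C_1 sends each 2-simplex [p,q,r] to [q,r] − [p,r] + [p,q]. For instance
  ∂[1,2,8] = [2,8] − [1,8] + [1,2],
  ∂[3,7,8] = [7,8] − [3,8] + [3,7].
This gives a 24×16 integer matrix of rank 15; reducing to Smith normal form yields diagonal entries (1,1,1,1,1,1,1,1,1,1,1,1,1,1,1).

Reading off H_k = ker ∂_k / im ∂_{k+1}:

  H_0: rank C_0 − rank ∂_1 = 8 − 7 = 1, and the invariant factors of ∂_1 are all 1, so H_0 ≅ Z.
  H_1: rank ker ∂_1 − rank ∂_2 = (24 − 7) − 15 = 2, and the invariant factors of ∂_2 are all 1, so H_1 ≅ Z^2.
  H_2: rank ker ∂_2 − rank ∂_3 = (16 − 15) − 0 = 1, and there is no ∂_3, so H_2 ≅ Z.

As a check, the Euler characteristic is 8 − 24 + 16 = 0, which agrees with 1 − 2 + 1 = 0.

H_0 = Z,  H_1 = Z^2,  H_2 = Z.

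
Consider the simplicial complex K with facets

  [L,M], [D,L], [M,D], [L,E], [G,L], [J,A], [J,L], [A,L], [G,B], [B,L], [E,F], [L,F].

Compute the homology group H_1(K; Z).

H_1 = Z^4.

Take the total order A < B < D < E < F < G < J < L < M on the vertex set. Then K (dimension 1) consists of the simplices:

  0-simplices (9): A, B, D, E, F, G, J, L, M
  1-simplices (12): AJ, AL, BG, BL, DL, DM, EF, EL, FL, GL, JL, LM

giving chain groups C_0 ≅ Z^9, C_1 ≅ Z^12.

Boundary ∂_1: C_1 → C_0 maps an edge to its endpoints' difference, ∂[p,q] = q − p. For instance
  ∂DL = L − D.
This gives a 9×12 integer matrix of rank 8; reducing to Smith normal form yields diagonal entries (1,1,1,1,1,1,1,1).

Computing H_k = (kernel of ∂_k) / (image of ∂_{k+1}):

  H_1: rank ker ∂_1 − rank ∂_2 = (12 − 8) − 0 = 4, and there is no ∂_2, so H_1 ≅ Z^4.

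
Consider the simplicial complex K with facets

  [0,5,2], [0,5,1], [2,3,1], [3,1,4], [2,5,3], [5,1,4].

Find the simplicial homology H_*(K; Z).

Order the vertices as 0 < 1 < 2 < 3 < 4 < 5. Listing each simplex with vertices in this order, K has dimension 2 with simplices:

  0-simplices (6): [0], [1], [2], [3], [4], [5]
  1-simplices (12): [0,1], [0,2], [0,5], [1,2], [1,3], [1,4], [1,5], [2,3], [2,5], [3,4], [3,5], [4,5]
  2-simplices (6): [0,1,5], [0,2,5], [1,2,3], [1,3,4], [1,4,5], [2,3,5]

Hence C_0 ≅ Z^6, C_1 ≅ Z^12, C_2 ≅ Z^6.

∂_1: C_1 → C_0 sends each edge [p,q] (with p < q) to q − p. For instance
  ∂[0,5] = [5] − [0].
The 6×12 boundary matrix has rank 5 and Smith normal form diag(1,1,1,1,1).

The boundary map ∂_2: C_2 → C_1 acts by ∂[p,q,r] = [q,r] − [p,r] + [p,q]. For instance
  ∂[1,2,3] = [2,3] − [1,3] + [1,2],
  ∂[2,3,5] = [3,5] − [2,5] + [2,3].
This gives a 12×6 integer matrix of rank 6; reducing to Smith normal form yields diagonal entries (1,1,1,1,1,1).

Computing H_k = (kernel of ∂_k) / (image of ∂_{k+1}):

  H_0: rank C_0 − rank ∂_1 = 6 − 5 = 1, and the invariant factors of ∂_1 are all 1, so H_0 = Z.
  H_1: rank ker ∂_1 − rank ∂_2 = (12 − 5) − 6 = 1, and the invariant factors of ∂_2 are all 1, so H_1 = Z.
  H_2: rank ker ∂_2 − rank ∂_3 = (6 − 6) − 0 = 0, and there is no ∂_3, so H_2 = 0.

H_0 ≅ Z,  H_1 ≅ Z,  H_2 = 0.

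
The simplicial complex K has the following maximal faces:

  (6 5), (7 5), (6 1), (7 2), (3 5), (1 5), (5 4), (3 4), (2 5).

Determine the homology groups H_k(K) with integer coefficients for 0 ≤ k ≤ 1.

Order the vertices as 1 < 2 < 3 < 4 < 5 < 6 < 7. Listing each simplex with vertices in this order, K has dimension 1 with simplices:

  0-simplices (7): [1], [2], [3], [4], [5], [6], [7]
  1-simplices (9): [1,5], [1,6], [2,5], [2,7], [3,4], [3,5], [4,5], [5,6], [5,7]

giving chain groups C_0 ≅ Z^7, C_1 ≅ Z^9.

The boundary map ∂_1: C_1 → C_0 maps an edge to its endpoints' difference, ∂[p,q] = q − p.
The 7×9 boundary matrix has rank 6 and Smith normal form diag(1,1,1,1,1,1).

Reading off H_k = ker ∂_k / im ∂_{k+1}:

  H_0: rank C_0 − rank ∂_1 = 7 − 6 = 1, and the invariant factors of ∂_1 are all 1, so H_0 = Z.
  H_1: rank ker ∂_1 − rank ∂_2 = (9 − 6) − 0 = 3, and there is no ∂_2, so H_1 = Z^3.

As a check, the Euler characteristic is 7 − 9 = -2, which agrees with 1 − 3 = -2.
(K is a triangulation of a wedge of 3 circles.)

H_0 ≅ Z,  H_1 ≅ Z^3.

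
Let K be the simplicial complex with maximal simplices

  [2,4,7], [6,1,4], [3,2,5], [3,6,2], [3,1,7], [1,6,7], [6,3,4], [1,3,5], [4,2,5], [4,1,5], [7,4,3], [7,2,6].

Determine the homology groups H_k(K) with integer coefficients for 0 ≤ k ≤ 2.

K has 7 vertices, 18 edges, 12 triangles.
rank ∂_0 = 0, rank ∂_1 = 6 ⇒ b_0 = 7 − 0 − 6 = 1; all invariant factors of ∂_1 are 1 so no torsion. So H_0 = Z.
rank ∂_1 = 6, rank ∂_2 = 12 ⇒ b_1 = 18 − 6 − 12 = 0; ∂_2 has invariant factor(s) [2] giving torsion. So H_1 = Z/2.
rank ∂_2 = 12, rank ∂_3 = 0 ⇒ b_2 = 12 − 12 − 0 = 0. So H_2 = 0.

H_0 = Z,  H_1 = Z/2,  H_2 = 0.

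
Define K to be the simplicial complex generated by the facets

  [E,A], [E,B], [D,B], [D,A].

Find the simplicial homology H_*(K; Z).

Fix the vertex order A < B < D < E and write every simplex with vertices in increasing order. Then dim K = 1 and the simplices of K are:

  0-simplices (4): A, B, D, E
  1-simplices (4): AD, AE, BD, BE

so the chain groups are C_0 ≅ Z^4, C_1 ≅ Z^4.

Boundary ∂_1: C_1 → C_0 sends each edge [p,q] (with p < q) to q − p.
The 4×4 boundary matrix has rank 3 and Smith normal form diag(1,1,1).

From H_k ≅ ker(∂_k) / im(∂_{k+1}) we obtain:

  H_0: rank C_0 − rank ∂_1 = 4 − 3 = 1, and the invariant factors of ∂_1 are all 1, so H_0 ≅ Z.
  H_1: rank ker ∂_1 − rank ∂_2 = (4 − 3) − 0 = 1, and there is no ∂_2, so H_1 ≅ Z.

H_0 ≅ Z,  H_1 ≅ Z.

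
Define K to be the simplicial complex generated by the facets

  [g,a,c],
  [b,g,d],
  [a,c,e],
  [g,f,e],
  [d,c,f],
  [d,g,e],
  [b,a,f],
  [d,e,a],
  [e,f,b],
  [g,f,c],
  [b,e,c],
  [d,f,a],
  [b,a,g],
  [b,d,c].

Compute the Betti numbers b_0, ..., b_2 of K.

We work with the vertex ordering a < b < c < d < e < f < g. The simplices of K, each written with vertices in increasing order, are:

  0-simplices (7): a, b, c, d, e, f, g
  1-simplices (21): ab, ac, ad, ae, af, ag, bc, bd, be, bf, bg, cd, ce, cf, cg, de, df, dg, ef, eg, fg
  2-simplices (14): abf, abg, ace, acg, ade, adf, bcd, bce, bdg, bef, cdf, cfg, deg, efg

so the chain groups are C_0 ≅ Z^7, C_1 ≅ Z^21, C_2 ≅ Z^14.

The boundary map ∂_1: C_1 → C_0 sends each edge [p,q] (with p < q) to q − p. For instance
  ∂df = f − d.
The 7×21 boundary matrix has rank 6 and Smith normal form diag(1,1,1,1,1,1).

∂_2: C_2 → C_1 acts by ∂[p,q,r] = [q,r] − [p,r] + [p,q]. For instance
  ∂bef = ef − bf + be,
  ∂bce = ce − be + bc.
This gives a 21×14 integer matrix of rank 13; reducing to Smith normal form yields diagonal entries (1,1,1,1,1,1,1,1,1,1,1,1,1).

Now H_k = ker ∂_k / im ∂_{k+1}, so:

  H_0: rank C_0 − rank ∂_1 = 7 − 6 = 1, and the invariant factors of ∂_1 are all 1, so H_0 = Z.
  H_1: rank ker ∂_1 − rank ∂_2 = (21 − 6) − 13 = 2, and the invariant factors of ∂_2 are all 1, so H_1 = Z^2.
  H_2: rank ker ∂_2 − rank ∂_3 = (14 − 13) − 0 = 1, and there is no ∂_3, so H_2 = Z.

(K is a triangulation of the torus T^2.)

Hence the Betti numbers are b_0 = 1, b_1 = 2, b_2 = 1.

b_0 = 1, b_1 = 2, b_2 = 1.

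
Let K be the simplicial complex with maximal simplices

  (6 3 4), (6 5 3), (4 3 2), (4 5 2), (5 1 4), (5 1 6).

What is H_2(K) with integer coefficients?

Take the total order 1 < 2 < 3 < 4 < 5 < 6 on the vertex set. Then K (dimension 2) consists of the simplices:

  0-simplices (6): [1], [2], [3], [4], [5], [6]
  1-simplices (12): [1,4], [1,5], [1,6], [2,3], [2,4], [2,5], [3,4], [3,5], [3,6], [4,5], [4,6], [5,6]
  2-simplices (6): [1,4,5], [1,5,6], [2,3,4], [2,4,5], [3,4,6], [3,5,6]

so the chain groups are C_0 ≅ Z^6, C_1 ≅ Z^12, C_2 ≅ Z^6.

∂_1: C_1 → C_0 maps an edge to its endpoints' difference, ∂[p,q] = q − p. For instance
  ∂[5,6] = [6] − [5].
The 6×12 boundary matrix has rank 5 and Smith normal form diag(1,1,1,1,1).

Boundary ∂_2: C_2 → C_1 maps a triangle to the signed sum of its edges. For instance
  ∂[2,3,4] = [3,4] − [2,4] + [2,3],
  ∂[3,5,6] = [5,6] − [3,6] + [3,5].
The resulting 12×6 matrix has rank 6, and its Smith normal form has invariant factors (1,1,1,1,1,1).

Computing H_k = (kernel of ∂_k) / (image of ∂_{k+1}):

  H_2: rank ker ∂_2 − rank ∂_3 = (6 − 6) − 0 = 0, and there is no ∂_3, so H_2 ≅ 0.

H_2 = 0.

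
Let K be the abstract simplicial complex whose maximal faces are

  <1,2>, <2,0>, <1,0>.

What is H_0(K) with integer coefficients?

H_0 = Z.

We work with the vertex ordering 0 < 1 < 2. The simplices of K, each written with vertices in increasing order, are:

  0-simplices (3): [0], [1], [2]
  1-simplices (3): [0,1], [0,2], [1,2]

giving chain groups C_0 ≅ Z^3, C_1 ≅ Z^3.

∂_1: C_1 → C_0 sends each edge [p,q] (with p < q) to q − p.
The resulting 3×3 matrix has rank 2, and its Smith normal form has invariant factors (1,1).

Computing H_k = (kernel of ∂_k) / (image of ∂_{k+1}):

  H_0: rank C_0 − rank ∂_1 = 3 − 2 = 1, and the invariant factors of ∂_1 are all 1, so H_0 ≅ Z.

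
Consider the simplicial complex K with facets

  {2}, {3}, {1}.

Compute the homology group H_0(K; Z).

Take the total order 1 < 2 < 3 on the vertex set. Then K (dimension 0) consists of the simplices:

  0-simplices (3): [1], [2], [3]

so the chain groups are C_0 ≅ Z^3.

Computing H_k = (kernel of ∂_k) / (image of ∂_{k+1}):

  H_0: rank C_0 − rank ∂_1 = 3 − 0 = 3, and there is no ∂_1, so H_0 = Z^3.

H_0 ≅ Z^3.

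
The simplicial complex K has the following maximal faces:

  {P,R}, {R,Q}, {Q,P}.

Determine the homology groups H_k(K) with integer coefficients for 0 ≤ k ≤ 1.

H_0 = Z,  H_1 = Z.

Fix the vertex order P < Q < R and write every simplex with vertices in increasing order. Then dim K = 1 and the simplices of K are:

  0-simplices (3): P, Q, R
  1-simplices (3): PQ, PR, QR

so the chain groups are C_0 ≅ Z^3, C_1 ≅ Z^3.

∂_1: C_1 → C_0 is given by ∂[p,q] = [q] − [p].
The resulting 3×3 matrix has rank 2, and its Smith normal form has invariant factors (1,1).

Computing H_k = (kernel of ∂_k) / (image of ∂_{k+1}):

  H_0: rank C_0 − rank ∂_1 = 3 − 2 = 1, and the invariant factors of ∂_1 are all 1, so H_0 = Z.
  H_1: rank ker ∂_1 − rank ∂_2 = (3 − 2) − 0 = 1, and there is no ∂_2, so H_1 = Z.

As a check, the Euler characteristic is 3 − 3 = 0, which agrees with 1 − 1 = 0.
(K is a triangulation of the circle S^1.)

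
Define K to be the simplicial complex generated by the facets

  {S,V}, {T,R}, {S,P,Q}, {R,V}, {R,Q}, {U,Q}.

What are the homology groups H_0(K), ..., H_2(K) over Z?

K has 7 vertices, 8 edges, 1 triangle.
rank ∂_0 = 0, rank ∂_1 = 6 ⇒ b_0 = 7 − 0 − 6 = 1; all invariant factors of ∂_1 are 1 so no torsion. So H_0 = Z.
rank ∂_1 = 6, rank ∂_2 = 1 ⇒ b_1 = 8 − 6 − 1 = 1; all invariant factors of ∂_2 are 1 so no torsion. So H_1 = Z.
rank ∂_2 = 1, rank ∂_3 = 0 ⇒ b_2 = 1 − 1 − 0 = 0. So H_2 = 0.

H_0 = Z,  H_1 = Z,  H_2 = 0.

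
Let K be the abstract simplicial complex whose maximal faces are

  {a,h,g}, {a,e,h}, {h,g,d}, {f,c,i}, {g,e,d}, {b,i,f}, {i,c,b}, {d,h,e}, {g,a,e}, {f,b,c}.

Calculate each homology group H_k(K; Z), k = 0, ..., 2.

H_0 = Z^2,  H_1 = 0,  H_2 = Z^2.

Fix the vertex order a < b < c < d < e < f < g < h < i and write every simplex with vertices in increasing order. Then dim K = 2 and the simplices of K are:

  0-simplices (9): a, b, c, d, e, f, g, h, i
  1-simplices (15): ae, ag, ah, bc, bf, bi, cf, ci, de, dg, dh, eg, eh, fi, gh
  2-simplices (10): aeg, aeh, agh, bcf, bci, bfi, cfi, deg, deh, dgh

so the chain groups are C_0 ≅ Z^9, C_1 ≅ Z^15, C_2 ≅ Z^10.

Boundary ∂_1: C_1 → C_0 is given by ∂[p,q] = [q] − [p].
The 9×15 boundary matrix has rank 7 and Smith normal form diag(1,1,1,1,1,1,1).

∂_2: C_2 → C_1 maps a triangle to the signed sum of its edges. For instance
  ∂bci = ci − bi + bc,
  ∂aeh = eh − ah + ae.
The 15×10 boundary matrix has rank 8 and Smith normal form diag(1,1,1,1,1,1,1,1).

From H_k ≅ ker(∂_k) / im(∂_{k+1}) we obtain:

  H_0: rank C_0 − rank ∂_1 = 9 − 7 = 2, and the invariant factors of ∂_1 are all 1, so H_0 ≅ Z^2.
  H_1: rank ker ∂_1 − rank ∂_2 = (15 − 7) − 8 = 0, and the invariant factors of ∂_2 are all 1, so H_1 ≅ 0.
  H_2: rank ker ∂_2 − rank ∂_3 = (10 − 8) − 0 = 2, and there is no ∂_3, so H_2 ≅ Z^2.

As a check, the Euler characteristic is 9 − 15 + 10 = 4, which agrees with 2 − 0 + 2 = 4.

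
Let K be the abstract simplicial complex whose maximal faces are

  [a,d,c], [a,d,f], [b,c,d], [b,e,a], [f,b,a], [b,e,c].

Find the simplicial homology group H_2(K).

Fix the vertex order a < b < c < d < e < f and write every simplex with vertices in increasing order. Then dim K = 2 and the simplices of K are:

  0-simplices (6): a, b, c, d, e, f
  1-simplices (12): ab, ac, ad, ae, af, bc, bd, be, bf, cd, ce, df
  2-simplices (6): abe, abf, acd, adf, bcd, bce

so the chain groups are C_0 ≅ Z^6, C_1 ≅ Z^12, C_2 ≅ Z^6.

Boundary ∂_1: C_1 → C_0 maps an edge to its endpoints' difference, ∂[p,q] = q − p.
The resulting 6×12 matrix has rank 5, and its Smith normal form has invariant factors (1,1,1,1,1).

∂_2: C_2 → C_1 maps a triangle to the signed sum of its edges. For instance
  ∂acd = cd − ad + ac,
  ∂abf = bf − af + ab.
The resulting 12×6 matrix has rank 6, and its Smith normal form has invariant factors (1,1,1,1,1,1).

Computing H_k = (kernel of ∂_k) / (image of ∂_{k+1}):

  H_2: rank ker ∂_2 − rank ∂_3 = (6 − 6) − 0 = 0, and there is no ∂_3, so H_2 = 0.

(K is a triangulation of the cylinder S^1 x I.)

H_2 ≅ 0.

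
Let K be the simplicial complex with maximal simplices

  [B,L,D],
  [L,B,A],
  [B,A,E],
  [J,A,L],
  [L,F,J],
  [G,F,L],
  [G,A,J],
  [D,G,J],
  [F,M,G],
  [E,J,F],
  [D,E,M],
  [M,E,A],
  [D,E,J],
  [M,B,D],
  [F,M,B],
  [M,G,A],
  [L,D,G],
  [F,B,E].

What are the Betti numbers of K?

b_0 = 1, b_1 = 1, b_2 = 0.

Fix the vertex order A < B < D < E < F < G < J < L < M and write every simplex with vertices in increasing order. Then dim K = 2 and the simplices of K are:

  0-simplices (9): A, B, D, E, F, G, J, L, M
  1-simplices (27): AB, AE, AG, AJ, AL, AM, BD, BE, BF, BL, BM, DE, DG, DJ, DL, DM, EF, EJ, EM, FG, FJ, FL, FM, GJ, GL, GM, JL
  2-simplices (18): ABE, ABL, AEM, AGJ, AGM, AJL, BDL, BDM, BEF, BFM, DEJ, DEM, DGJ, DGL, EFJ, FGL, FGM, FJL

so the chain groups are C_0 ≅ Z^9, C_1 ≅ Z^27, C_2 ≅ Z^18.

∂_1: C_1 → C_0 is given by ∂[p,q] = [q] − [p].
This gives a 9×27 integer matrix of rank 8; reducing to Smith normal form yields diagonal entries (1,1,1,1,1,1,1,1).

∂_2: C_2 → C_1 maps a triangle to the signed sum of its edges. For instance
  ∂AGM = GM − AM + AG,
  ∂AGJ = GJ − AJ + AG.
As a 27×18 matrix over Z this has rank 18, with invariant factors (1,1,1,1,1,1,1,1,1,1,1,1,1,1,1,1,1,2).

Reading off H_k = ker ∂_k / im ∂_{k+1}:

  H_0: rank C_0 − rank ∂_1 = 9 − 8 = 1, and the invariant factors of ∂_1 are all 1, so H_0 ≅ Z.
  H_1: rank ker ∂_1 − rank ∂_2 = (27 − 8) − 18 = 1, and ∂_2 has invariant factor 2 > 1, so H_1 ≅ Z × Z/2.
  H_2: rank ker ∂_2 − rank ∂_3 = (18 − 18) − 0 = 0, and there is no ∂_3, so H_2 ≅ 0.

As a check, the Euler characteristic is 9 − 27 + 18 = 0, which agrees with 1 − 1 + 0 = 0.

Hence the Betti numbers are b_0 = 1, b_1 = 1, b_2 = 0.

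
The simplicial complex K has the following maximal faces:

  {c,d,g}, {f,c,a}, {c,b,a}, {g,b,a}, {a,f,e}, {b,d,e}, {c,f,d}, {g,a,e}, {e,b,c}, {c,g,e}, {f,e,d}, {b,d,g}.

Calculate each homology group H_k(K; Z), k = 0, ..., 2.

Take the total order a < b < c < d < e < f < g on the vertex set. Then K (dimension 2) consists of the simplices:

  0-simplices (7): a, b, c, d, e, f, g
  1-simplices (18): ab, ac, ae, af, ag, bc, bd, be, bg, cd, ce, cf, cg, de, df, dg, ef, eg
  2-simplices (12): abc, abg, acf, aef, aeg, bce, bde, bdg, cdf, cdg, ceg, def

so the chain groups are C_0 ≅ Z^7, C_1 ≅ Z^18, C_2 ≅ Z^12.

Boundary ∂_1: C_1 → C_0 is given by ∂[p,q] = [q] − [p].
This gives a 7×18 integer matrix of rank 6; reducing to Smith normal form yields diagonal entries (1,1,1,1,1,1).

∂_2: C_2 → C_1 sends each 2-simplex [p,q,r] to [q,r] − [p,r] + [p,q]. For instance
  ∂aeg = eg − ag + ae,
  ∂abg = bg − ag + ab.
As a 18×12 matrix over Z this has rank 12, with invariant factors (1,1,1,1,1,1,1,1,1,1,1,2).

Now H_k = ker ∂_k / im ∂_{k+1}, so:

  H_0: rank C_0 − rank ∂_1 = 7 − 6 = 1, and the invariant factors of ∂_1 are all 1, so H_0 ≅ Z.
  H_1: rank ker ∂_1 − rank ∂_2 = (18 − 6) − 12 = 0, and ∂_2 has invariant factor 2 > 1, so H_1 ≅ Z/2.
  H_2: rank ker ∂_2 − rank ∂_3 = (12 − 12) − 0 = 0, and there is no ∂_3, so H_2 ≅ 0.

As a check, the Euler characteristic is 7 − 18 + 12 = 1, which agrees with 1 − 0 + 0 = 1.

H_0 = Z,  H_1 = Z/2,  H_2 = 0.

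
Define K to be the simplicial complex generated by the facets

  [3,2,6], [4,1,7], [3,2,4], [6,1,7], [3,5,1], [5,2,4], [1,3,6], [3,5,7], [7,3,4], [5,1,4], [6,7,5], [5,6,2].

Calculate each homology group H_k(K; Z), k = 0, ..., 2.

Fix the vertex order 1 < 2 < 3 < 4 < 5 < 6 < 7 and write every simplex with vertices in increasing order. Then dim K = 2 and the simplices of K are:

  0-simplices (7): [1], [2], [3], [4], [5], [6], [7]
  1-simplices (18): [1,3], [1,4], [1,5], [1,6], [1,7], [2,3], [2,4], [2,5], [2,6], [3,4], [3,5], [3,6], [3,7], [4,5], [4,7], [5,6], [5,7], [6,7]
  2-simplices (12): [1,3,5], [1,3,6], [1,4,5], [1,4,7], [1,6,7], [2,3,4], [2,3,6], [2,4,5], [2,5,6], [3,4,7], [3,5,7], [5,6,7]

giving chain groups C_0 ≅ Z^7, C_1 ≅ Z^18, C_2 ≅ Z^12.

∂_1: C_1 → C_0 maps an edge to its endpoints' difference, ∂[p,q] = q − p. For instance
  ∂[2,3] = [3] − [2].
This gives a 7×18 integer matrix of rank 6; reducing to Smith normal form yields diagonal entries (1,1,1,1,1,1).

Boundary ∂_2: C_2 → C_1 maps a triangle to the signed sum of its edges. For instance
  ∂[2,3,4] = [3,4] − [2,4] + [2,3],
  ∂[2,5,6] = [5,6] − [2,6] + [2,5].
The 18×12 boundary matrix has rank 12 and Smith normal form diag(1,1,1,1,1,1,1,1,1,1,1,2).

Computing H_k = (kernel of ∂_k) / (image of ∂_{k+1}):

  H_0: rank C_0 − rank ∂_1 = 7 − 6 = 1, and the invariant factors of ∂_1 are all 1, so H_0 = Z.
  H_1: rank ker ∂_1 − rank ∂_2 = (18 − 6) − 12 = 0, and ∂_2 has invariant factor 2 > 1, so H_1 = Z/2.
  H_2: rank ker ∂_2 − rank ∂_3 = (12 − 12) − 0 = 0, and there is no ∂_3, so H_2 = 0.

(K is a triangulation of the real projective plane RP^2.)

H_0 = Z,  H_1 = Z/2,  H_2 = 0.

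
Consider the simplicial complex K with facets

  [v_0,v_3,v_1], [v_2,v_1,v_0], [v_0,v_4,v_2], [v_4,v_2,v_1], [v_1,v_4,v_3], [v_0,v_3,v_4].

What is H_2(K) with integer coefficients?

Take the total order v_0 < v_1 < v_2 < v_3 < v_4 on the vertex set. Then K (dimension 2) consists of the simplices:

  0-simplices (5): [v_0], [v_1], [v_2], [v_3], [v_4]
  1-simplices (9): [v_0,v_1], [v_0,v_2], [v_0,v_3], [v_0,v_4], [v_1,v_2], [v_1,v_3], [v_1,v_4], [v_2,v_4], [v_3,v_4]
  2-simplices (6): [v_0,v_1,v_2], [v_0,v_1,v_3], [v_0,v_2,v_4], [v_0,v_3,v_4], [v_1,v_2,v_4], [v_1,v_3,v_4]

so the chain groups are C_0 ≅ Z^5, C_1 ≅ Z^9, C_2 ≅ Z^6.

The boundary map ∂_1: C_1 → C_0 is given by ∂[p,q] = [q] − [p]. For instance
  ∂[v_3,v_4] = [v_4] − [v_3].
The resulting 5×9 matrix has rank 4, and its Smith normal form has invariant factors (1,1,1,1).

The boundary map ∂_2: C_2 → C_1 acts by ∂[p,q,r] = [q,r] − [p,r] + [p,q]. For instance
  ∂[v_0,v_2,v_4] = [v_2,v_4] − [v_0,v_4] + [v_0,v_2],
  ∂[v_1,v_3,v_4] = [v_3,v_4] − [v_1,v_4] + [v_1,v_3].
The 9×6 boundary matrix has rank 5 and Smith normal form diag(1,1,1,1,1).

From H_k ≅ ker(∂_k) / im(∂_{k+1}) we obtain:

  H_2: rank ker ∂_2 − rank ∂_3 = (6 − 5) − 0 = 1, and there is no ∂_3, so H_2 ≅ Z.

H_2 ≅ Z.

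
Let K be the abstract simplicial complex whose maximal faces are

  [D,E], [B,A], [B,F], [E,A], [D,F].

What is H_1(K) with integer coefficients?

H_1 = Z.

We work with the vertex ordering A < B < D < E < F. The simplices of K, each written with vertices in increasing order, are:

  0-simplices (5): A, B, D, E, F
  1-simplices (5): AB, AE, BF, DE, DF

Hence C_0 ≅ Z^5, C_1 ≅ Z^5.

∂_1: C_1 → C_0 sends each edge [p,q] (with p < q) to q − p. For instance
  ∂AE = E − A.
The resulting 5×5 matrix has rank 4, and its Smith normal form has invariant factors (1,1,1,1).

Now H_k = ker ∂_k / im ∂_{k+1}, so:

  H_1: rank ker ∂_1 − rank ∂_2 = (5 − 4) − 0 = 1, and there is no ∂_2, so H_1 ≅ Z.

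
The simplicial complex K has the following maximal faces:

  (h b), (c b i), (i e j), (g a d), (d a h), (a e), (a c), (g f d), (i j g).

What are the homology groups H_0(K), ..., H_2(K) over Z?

H_0 = Z,  H_1 = Z^3,  H_2 = 0.

We work with the vertex ordering a < b < c < d < e < f < g < h < i < j. The simplices of K, each written with vertices in increasing order, are:

  0-simplices (10): a, b, c, d, e, f, g, h, i, j
  1-simplices (18): ac, ad, ae, ag, ah, bc, bh, bi, ci, df, dg, dh, ei, ej, fg, gi, gj, ij
  2-simplices (6): adg, adh, bci, dfg, eij, gij

Hence C_0 ≅ Z^10, C_1 ≅ Z^18, C_2 ≅ Z^6.

∂_1: C_1 → C_0 maps an edge to its endpoints' difference, ∂[p,q] = q − p. For instance
  ∂dh = h − d.
The 10×18 boundary matrix has rank 9 and Smith normal form diag(1,1,1,1,1,1,1,1,1).

The boundary map ∂_2: C_2 → C_1 sends each 2-simplex [p,q,r] to [q,r] − [p,r] + [p,q]. For instance
  ∂bci = ci − bi + bc,
  ∂eij = ij − ej + ei.
The resulting 18×6 matrix has rank 6, and its Smith normal form has invariant factors (1,1,1,1,1,1).

From H_k ≅ ker(∂_k) / im(∂_{k+1}) we obtain:

  H_0: rank C_0 − rank ∂_1 = 10 − 9 = 1, and the invariant factors of ∂_1 are all 1, so H_0 ≅ Z.
  H_1: rank ker ∂_1 − rank ∂_2 = (18 − 9) − 6 = 3, and the invariant factors of ∂_2 are all 1, so H_1 ≅ Z^3.
  H_2: rank ker ∂_2 − rank ∂_3 = (6 − 6) − 0 = 0, and there is no ∂_3, so H_2 ≅ 0.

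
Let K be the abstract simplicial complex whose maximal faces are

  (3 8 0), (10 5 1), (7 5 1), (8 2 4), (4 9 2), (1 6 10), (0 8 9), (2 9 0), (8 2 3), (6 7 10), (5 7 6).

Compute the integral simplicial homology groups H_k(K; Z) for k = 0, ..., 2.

We work with the vertex ordering 0 < 1 < 2 < 3 < 4 < 5 < 6 < 7 < 8 < 9 < 10. The simplices of K, each written with vertices in increasing order, are:

  0-simplices (11): [0], [1], [2], [3], [4], [5], [6], [7], [8], [9], [10]
  1-simplices (22): [0,2], [0,3], [0,8], [0,9], [1,5], [1,6], [1,7], [1,10], [2,3], [2,4], [2,8], [2,9], [3,8], [4,8], [4,9], [5,6], [5,7], [5,10], [6,7], [6,10], [7,10], [8,9]
  2-simplices (11): [0,2,9], [0,3,8], [0,8,9], [1,5,7], [1,5,10], [1,6,10], [2,3,8], [2,4,8], [2,4,9], [5,6,7], [6,7,10]

giving chain groups C_0 ≅ Z^11, C_1 ≅ Z^22, C_2 ≅ Z^11.

The boundary map ∂_1: C_1 → C_0 maps an edge to its endpoints' difference, ∂[p,q] = q − p. For instance
  ∂[0,3] = [3] − [0].
The resulting 11×22 matrix has rank 9, and its Smith normal form has invariant factors (1,1,1,1,1,1,1,1,1).

∂_2: C_2 → C_1 sends each 2-simplex [p,q,r] to [q,r] − [p,r] + [p,q]. For instance
  ∂[0,3,8] = [3,8] − [0,8] + [0,3],
  ∂[6,7,10] = [7,10] − [6,10] + [6,7].
The 22×11 boundary matrix has rank 11 and Smith normal form diag(1,1,1,1,1,1,1,1,1,1,1).

Now H_k = ker ∂_k / im ∂_{k+1}, so:

  H_0: rank C_0 − rank ∂_1 = 11 − 9 = 2, and the invariant factors of ∂_1 are all 1, so H_0 ≅ Z^2.
  H_1: rank ker ∂_1 − rank ∂_2 = (22 − 9) − 11 = 2, and the invariant factors of ∂_2 are all 1, so H_1 ≅ Z^2.
  H_2: rank ker ∂_2 − rank ∂_3 = (11 − 11) − 0 = 0, and there is no ∂_3, so H_2 ≅ 0.

As a check, the Euler characteristic is 11 − 22 + 11 = 0, which agrees with 2 − 2 + 0 = 0.
(K is a triangulation of the disjoint union of the Möbius band and the cylinder S^1 x I.)

H_0 = Z^2,  H_1 = Z^2,  H_2 = 0.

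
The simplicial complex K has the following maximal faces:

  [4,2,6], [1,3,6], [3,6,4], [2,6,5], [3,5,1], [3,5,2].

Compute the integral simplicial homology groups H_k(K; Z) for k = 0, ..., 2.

Fix the vertex order 1 < 2 < 3 < 4 < 5 < 6 and write every simplex with vertices in increasing order. Then dim K = 2 and the simplices of K are:

  0-simplices (6): [1], [2], [3], [4], [5], [6]
  1-simplices (12): [1,3], [1,5], [1,6], [2,3], [2,4], [2,5], [2,6], [3,4], [3,5], [3,6], [4,6], [5,6]
  2-simplices (6): [1,3,5], [1,3,6], [2,3,5], [2,4,6], [2,5,6], [3,4,6]

Hence C_0 ≅ Z^6, C_1 ≅ Z^12, C_2 ≅ Z^6.

∂_1: C_1 → C_0 sends each edge [p,q] (with p < q) to q − p.
This gives a 6×12 integer matrix of rank 5; reducing to Smith normal form yields diagonal entries (1,1,1,1,1).

∂_2: C_2 → C_1 sends each 2-simplex [p,q,r] to [q,r] − [p,r] + [p,q]. For instance
  ∂[1,3,6] = [3,6] − [1,6] + [1,3],
  ∂[1,3,5] = [3,5] − [1,5] + [1,3].
The 12×6 boundary matrix has rank 6 and Smith normal form diag(1,1,1,1,1,1).

From H_k ≅ ker(∂_k) / im(∂_{k+1}) we obtain:

  H_0: rank C_0 − rank ∂_1 = 6 − 5 = 1, and the invariant factors of ∂_1 are all 1, so H_0 ≅ Z.
  H_1: rank ker ∂_1 − rank ∂_2 = (12 − 5) − 6 = 1, and the invariant factors of ∂_2 are all 1, so H_1 ≅ Z.
  H_2: rank ker ∂_2 − rank ∂_3 = (6 − 6) − 0 = 0, and there is no ∂_3, so H_2 ≅ 0.

As a check, the Euler characteristic is 6 − 12 + 6 = 0, which agrees with 1 − 1 + 0 = 0.

H_0 = Z,  H_1 = Z,  H_2 = 0.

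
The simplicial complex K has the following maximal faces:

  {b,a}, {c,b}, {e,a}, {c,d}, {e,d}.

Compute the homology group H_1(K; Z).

K has 5 vertices, 5 edges.
rank ∂_1 = 4, rank ∂_2 = 0 ⇒ b_1 = 5 − 4 − 0 = 1. So H_1 ≅ Z.

H_1 ≅ Z.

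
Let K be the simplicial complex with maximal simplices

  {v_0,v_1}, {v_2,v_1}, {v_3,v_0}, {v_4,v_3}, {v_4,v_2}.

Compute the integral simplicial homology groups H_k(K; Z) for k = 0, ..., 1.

Order the vertices as v_0 < v_1 < v_2 < v_3 < v_4. Listing each simplex with vertices in this order, K has dimension 1 with simplices:

  0-simplices (5): [v_0], [v_1], [v_2], [v_3], [v_4]
  1-simplices (5): [v_0,v_1], [v_0,v_3], [v_1,v_2], [v_2,v_4], [v_3,v_4]

Hence C_0 ≅ Z^5, C_1 ≅ Z^5.

The boundary map ∂_1: C_1 → C_0 sends each edge [p,q] (with p < q) to q − p. For instance
  ∂[v_0,v_1] = [v_1] − [v_0].
The resulting 5×5 matrix has rank 4, and its Smith normal form has invariant factors (1,1,1,1).

Reading off H_k = ker ∂_k / im ∂_{k+1}:

  H_0: rank C_0 − rank ∂_1 = 5 − 4 = 1, and the invariant factors of ∂_1 are all 1, so H_0 ≅ Z.
  H_1: rank ker ∂_1 − rank ∂_2 = (5 − 4) − 0 = 1, and there is no ∂_2, so H_1 ≅ Z.

As a check, the Euler characteristic is 5 − 5 = 0, which agrees with 1 − 1 = 0.
(K is a triangulation of the circle S^1.)

H_0 = Z,  H_1 = Z.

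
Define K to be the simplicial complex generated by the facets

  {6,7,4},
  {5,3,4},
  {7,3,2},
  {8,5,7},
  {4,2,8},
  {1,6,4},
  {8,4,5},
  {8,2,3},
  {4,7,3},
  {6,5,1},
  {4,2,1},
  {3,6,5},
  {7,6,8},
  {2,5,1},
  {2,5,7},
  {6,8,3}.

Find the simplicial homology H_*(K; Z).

H_0 ≅ Z,  H_1 ≅ Z^2,  H_2 ≅ Z.

Fix the vertex order 1 < 2 < 3 < 4 < 5 < 6 < 7 < 8 and write every simplex with vertices in increasing order. Then dim K = 2 and the simplices of K are:

  0-simplices (8): [1], [2], [3], [4], [5], [6], [7], [8]
  1-simplices (24): (24 of them)
  2-simplices (16): [1,2,4], [1,2,5], [1,4,6], [1,5,6], [2,3,7], [2,3,8], [2,4,8], [2,5,7], [3,4,5], [3,4,7], [3,5,6], [3,6,8], [4,5,8], [4,6,7], [5,7,8], [6,7,8]

so the chain groups are C_0 ≅ Z^8, C_1 ≅ Z^24, C_2 ≅ Z^16.

Boundary ∂_1: C_1 → C_0 maps an edge to its endpoints' difference, ∂[p,q] = q − p. For instance
  ∂[7,8] = [8] − [7].
As a 8×24 matrix over Z this has rank 7, with invariant factors (1,1,1,1,1,1,1).

Boundary ∂_2: C_2 → C_1 sends each 2-simplex [p,q,r] to [q,r] − [p,r] + [p,q]. For instance
  ∂[5,7,8] = [7,8] − [5,8] + [5,7],
  ∂[3,5,6] = [5,6] − [3,6] + [3,5].
This gives a 24×16 integer matrix of rank 15; reducing to Smith normal form yields diagonal entries (1,1,1,1,1,1,1,1,1,1,1,1,1,1,1).

Computing H_k = (kernel of ∂_k) / (image of ∂_{k+1}):

  H_0: rank C_0 − rank ∂_1 = 8 − 7 = 1, and the invariant factors of ∂_1 are all 1, so H_0 = Z.
  H_1: rank ker ∂_1 − rank ∂_2 = (24 − 7) − 15 = 2, and the invariant factors of ∂_2 are all 1, so H_1 = Z^2.
  H_2: rank ker ∂_2 − rank ∂_3 = (16 − 15) − 0 = 1, and there is no ∂_3, so H_2 = Z.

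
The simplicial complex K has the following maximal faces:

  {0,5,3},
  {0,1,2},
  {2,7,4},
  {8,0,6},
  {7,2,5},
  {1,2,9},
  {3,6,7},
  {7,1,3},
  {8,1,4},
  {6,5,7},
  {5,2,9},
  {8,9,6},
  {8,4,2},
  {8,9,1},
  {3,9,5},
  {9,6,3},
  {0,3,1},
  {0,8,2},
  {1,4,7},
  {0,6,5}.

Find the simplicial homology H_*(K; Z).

H_0 ≅ Z,  H_1 ≅ Z ⊕ Z/2,  H_2 = 0.

Take the total order 0 < 1 < 2 < 3 < 4 < 5 < 6 < 7 < 8 < 9 on the vertex set. Then K (dimension 2) consists of the simplices:

  0-simplices (10): [0], [1], [2], [3], [4], [5], [6], [7], [8], [9]
  1-simplices (30): (30 of them)
  2-simplices (20): (20 of them)

Hence C_0 ≅ Z^10, C_1 ≅ Z^30, C_2 ≅ Z^20.

The boundary map ∂_1: C_1 → C_0 sends each edge [p,q] (with p < q) to q − p. For instance
  ∂[6,8] = [8] − [6].
The resulting 10×30 matrix has rank 9, and its Smith normal form has invariant factors (1,1,1,1,1,1,1,1,1).

∂_2: C_2 → C_1 acts by ∂[p,q,r] = [q,r] − [p,r] + [p,q]. For instance
  ∂[2,5,7] = [5,7] − [2,7] + [2,5],
  ∂[2,5,9] = [5,9] − [2,9] + [2,5].
This gives a 30×20 integer matrix of rank 20; reducing to Smith normal form yields diagonal entries (1,1,1,1,1,1,1,1,1,1,1,1,1,1,1,1,1,1,1,2).

Now H_k = ker ∂_k / im ∂_{k+1}, so:

  H_0: rank C_0 − rank ∂_1 = 10 − 9 = 1, and the invariant factors of ∂_1 are all 1, so H_0 = Z.
  H_1: rank ker ∂_1 − rank ∂_2 = (30 − 9) − 20 = 1, and ∂_2 has invariant factor 2 > 1, so H_1 = Z ⊕ Z/2.
  H_2: rank ker ∂_2 − rank ∂_3 = (20 − 20) − 0 = 0, and there is no ∂_3, so H_2 = 0.

As a check, the Euler characteristic is 10 − 30 + 20 = 0, which agrees with 1 − 1 + 0 = 0.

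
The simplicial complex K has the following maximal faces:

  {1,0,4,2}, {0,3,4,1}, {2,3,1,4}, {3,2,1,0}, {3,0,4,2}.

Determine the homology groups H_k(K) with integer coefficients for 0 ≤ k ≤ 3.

Take the total order 0 < 1 < 2 < 3 < 4 on the vertex set. Then K (dimension 3) consists of the simplices:

  0-simplices (5): [0], [1], [2], [3], [4]
  1-simplices (10): [0,1], [0,2], [0,3], [0,4], [1,2], [1,3], [1,4], [2,3], [2,4], [3,4]
  2-simplices (10): [0,1,2], [0,1,3], [0,1,4], [0,2,3], [0,2,4], [0,3,4], [1,2,3], [1,2,4], [1,3,4], [2,3,4]
  3-simplices (5): [0,1,2,3], [0,1,2,4], [0,1,3,4], [0,2,3,4], [1,2,3,4]

Hence C_0 ≅ Z^5, C_1 ≅ Z^10, C_2 ≅ Z^10, C_3 ≅ Z^5.

Boundary ∂_1: C_1 → C_0 sends each edge [p,q] (with p < q) to q − p.
The resulting 5×10 matrix has rank 4, and its Smith normal form has invariant factors (1,1,1,1).

∂_2: C_2 → C_1 maps a triangle to the signed sum of its edges. For instance
  ∂[1,2,3] = [2,3] − [1,3] + [1,2],
  ∂[0,2,3] = [2,3] − [0,3] + [0,2].
This gives a 10×10 integer matrix of rank 6; reducing to Smith normal form yields diagonal entries (1,1,1,1,1,1).

The boundary map ∂_3: C_3 → C_2 sends each 3-simplex σ to the alternating sum Σ_i (−1)^i (σ with its i-th vertex removed). For instance
  ∂[0,1,2,4] = [1,2,4] − [0,2,4] + [0,1,4] − [0,1,2],
  ∂[1,2,3,4] = [2,3,4] − [1,3,4] + [1,2,4] − [1,2,3].
The 10×5 boundary matrix has rank 4 and Smith normal form diag(1,1,1,1).

From H_k ≅ ker(∂_k) / im(∂_{k+1}) we obtain:

  H_0: rank C_0 − rank ∂_1 = 5 − 4 = 1, and the invariant factors of ∂_1 are all 1, so H_0 = Z.
  H_1: rank ker ∂_1 − rank ∂_2 = (10 − 4) − 6 = 0, and the invariant factors of ∂_2 are all 1, so H_1 = 0.
  H_2: rank ker ∂_2 − rank ∂_3 = (10 − 6) − 4 = 0, and the invariant factors of ∂_3 are all 1, so H_2 = 0.
  H_3: rank ker ∂_3 − rank ∂_4 = (5 − 4) − 0 = 1, and there is no ∂_4, so H_3 = Z.

As a check, the Euler characteristic is 5 − 10 + 10 − 5 = 0, which agrees with 1 − 0 + 0 − 1 = 0.

H_0 ≅ Z,  H_1 = 0,  H_2 = 0,  H_3 ≅ Z.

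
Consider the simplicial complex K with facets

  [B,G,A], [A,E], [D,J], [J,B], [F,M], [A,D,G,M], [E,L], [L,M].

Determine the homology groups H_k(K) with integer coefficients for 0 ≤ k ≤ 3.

Fix the vertex order A < B < D < E < F < G < J < L < M and write every simplex with vertices in increasing order. Then dim K = 3 and the simplices of K are:

  0-simplices (9): A, B, D, E, F, G, J, L, M
  1-simplices (14): AB, AD, AE, AG, AM, BG, BJ, DG, DJ, DM, EL, FM, GM, LM
  2-simplices (5): ABG, ADG, ADM, AGM, DGM
  3-simplices (1): ADGM

so the chain groups are C_0 ≅ Z^9, C_1 ≅ Z^14, C_2 ≅ Z^5, C_3 ≅ Z^1.

∂_1: C_1 → C_0 maps an edge to its endpoints' difference, ∂[p,q] = q − p. For instance
  ∂LM = M − L.
The resulting 9×14 matrix has rank 8, and its Smith normal form has invariant factors (1,1,1,1,1,1,1,1).

Boundary ∂_2: C_2 → C_1 acts by ∂[p,q,r] = [q,r] − [p,r] + [p,q]. For instance
  ∂DGM = GM − DM + DG,
  ∂ADG = DG − AG + AD.
As a 14×5 matrix over Z this has rank 4, with invariant factors (1,1,1,1).

Boundary ∂_3: C_3 → C_2 sends each 3-simplex σ to the alternating sum Σ_i (−1)^i (σ with its i-th vertex removed). For instance
  ∂ADGM = DGM − AGM + ADM − ADG.
This gives a 5×1 integer matrix of rank 1; reducing to Smith normal form yields diagonal entries (1).

Reading off H_k = ker ∂_k / im ∂_{k+1}:

  H_0: rank C_0 − rank ∂_1 = 9 − 8 = 1, and the invariant factors of ∂_1 are all 1, so H_0 ≅ Z.
  H_1: rank ker ∂_1 − rank ∂_2 = (14 − 8) − 4 = 2, and the invariant factors of ∂_2 are all 1, so H_1 ≅ Z^2.
  H_2: rank ker ∂_2 − rank ∂_3 = (5 − 4) − 1 = 0, and the invariant factors of ∂_3 are all 1, so H_2 ≅ 0.
  H_3: rank ker ∂_3 − rank ∂_4 = (1 − 1) − 0 = 0, and there is no ∂_4, so H_3 ≅ 0.

H_0 = Z,  H_1 = Z^2,  H_2 = 0,  H_3 = 0.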